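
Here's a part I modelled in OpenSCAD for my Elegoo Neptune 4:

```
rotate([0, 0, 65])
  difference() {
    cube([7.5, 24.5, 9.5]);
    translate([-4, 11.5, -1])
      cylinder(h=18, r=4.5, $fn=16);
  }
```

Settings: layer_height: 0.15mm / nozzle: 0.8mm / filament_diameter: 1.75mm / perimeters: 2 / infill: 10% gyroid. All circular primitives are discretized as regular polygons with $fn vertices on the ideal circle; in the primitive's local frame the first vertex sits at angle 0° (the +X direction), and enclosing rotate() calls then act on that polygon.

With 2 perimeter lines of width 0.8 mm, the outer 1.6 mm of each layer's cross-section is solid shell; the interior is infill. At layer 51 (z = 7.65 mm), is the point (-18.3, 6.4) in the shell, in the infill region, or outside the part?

outside

At z = 7.65 mm: the cube is present — its section is the full 7.5×24.5 rectangle; the cylinder at (-4, 11.5): section is a regular 16-gon, circumradius r=4.5; After the difference (first − rest): starting from the 7.5×24.5 cube, the r=4.5 cylinder at (-4, 11.5) partially overlaps it — only the 1.17 mm² overlap (of its 61.99 mm²) is removed, clipping the outline — 1 connected region; (whole slice rotated 65° about Z — lengths, areas and connectivity unchanged). Overall, the cross-section is a single solid region. Undo the 65° rotation: the query point maps to (-1.934, 19.290) in the un-rotated model frame. The nearest boundary edge runs (0.00, 13.46)→(0.00, 24.50); distance from the point to it = 1.93 mm. The point is not inside any of the regions above, so it lies outside the cross-section (1.93 mm from the nearest boundary).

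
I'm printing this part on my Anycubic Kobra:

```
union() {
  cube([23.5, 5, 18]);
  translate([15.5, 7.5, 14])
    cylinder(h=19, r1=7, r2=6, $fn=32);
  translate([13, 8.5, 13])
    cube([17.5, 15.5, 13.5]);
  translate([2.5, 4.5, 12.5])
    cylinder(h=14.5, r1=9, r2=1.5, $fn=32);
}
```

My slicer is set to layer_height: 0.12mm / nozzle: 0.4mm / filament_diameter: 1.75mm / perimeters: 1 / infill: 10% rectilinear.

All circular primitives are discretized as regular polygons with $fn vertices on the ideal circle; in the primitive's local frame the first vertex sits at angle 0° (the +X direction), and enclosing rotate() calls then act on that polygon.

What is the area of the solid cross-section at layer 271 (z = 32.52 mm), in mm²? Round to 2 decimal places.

113.32 mm²

At z = 32.52 mm: the cube is absent (z outside [0, 18]); the cone at (15.5, 7.5): at t=0.975 of its height the radius interpolates to r₁+(r₂−r₁)t = 6.025, giving a regular 32-gon of that circumradius (area = (32/2)·6.025²·sin(360°/32) = 113.32 mm²); the cube at (13, 8.5) is not intersected at this z (z outside [13, 26.5]); the cone at (2.5, 4.5) does not reach this height (z outside [12.5, 27]); Taking the union: only the cone at (15.5, 7.5) is present, so the union is just that shape — area = 113.32 mm². Overall, the cross-section is a single solid region. Net area = 113.32 mm².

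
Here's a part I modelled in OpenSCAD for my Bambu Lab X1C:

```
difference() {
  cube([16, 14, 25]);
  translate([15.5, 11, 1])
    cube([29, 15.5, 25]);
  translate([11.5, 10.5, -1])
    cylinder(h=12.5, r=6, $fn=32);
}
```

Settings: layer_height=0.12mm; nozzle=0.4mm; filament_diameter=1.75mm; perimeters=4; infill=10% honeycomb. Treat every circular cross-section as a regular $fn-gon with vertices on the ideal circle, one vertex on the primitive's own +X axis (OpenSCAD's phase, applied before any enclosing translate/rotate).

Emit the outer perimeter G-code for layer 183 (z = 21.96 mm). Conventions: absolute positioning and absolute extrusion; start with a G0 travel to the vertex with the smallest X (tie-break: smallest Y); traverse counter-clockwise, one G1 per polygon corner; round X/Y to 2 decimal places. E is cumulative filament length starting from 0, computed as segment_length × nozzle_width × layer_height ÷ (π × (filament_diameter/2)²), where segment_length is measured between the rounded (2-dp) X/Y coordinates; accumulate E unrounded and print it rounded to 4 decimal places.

G0 X0.00 Y0.00 Z21.96
G1 X16.00 Y0.00 E0.3193
G1 X16.00 Y11.00 E0.5388
G1 X15.50 Y11.00 E0.5488
G1 X15.50 Y14.00 E0.6087
G1 X0.00 Y14.00 E0.9180
G1 X0.00 Y0.00 E1.1974

At z = 21.96 mm: the cube (footprint 16×14) is included at this height; the cube at (15.5, 11) is present — its section is the full 29×15.5 rectangle; the cylinder at (11.5, 10.5) is absent (z outside [-1, 11.5]); Taking the first minus the rest: starting from the 16×14 cube, the 29×15.5 cube at (15.5, 11) partially overlaps it — only the 1.50 mm² overlap (of its 449.50 mm²) is removed, clipping the outline — 1 connected region. The outline is a single polygon with 6 vertices. Extrusion per mm of travel: 0.4 × 0.12 / (π × 0.875²) = 0.019956. Accumulating E over each segment gives final E = 1.1974.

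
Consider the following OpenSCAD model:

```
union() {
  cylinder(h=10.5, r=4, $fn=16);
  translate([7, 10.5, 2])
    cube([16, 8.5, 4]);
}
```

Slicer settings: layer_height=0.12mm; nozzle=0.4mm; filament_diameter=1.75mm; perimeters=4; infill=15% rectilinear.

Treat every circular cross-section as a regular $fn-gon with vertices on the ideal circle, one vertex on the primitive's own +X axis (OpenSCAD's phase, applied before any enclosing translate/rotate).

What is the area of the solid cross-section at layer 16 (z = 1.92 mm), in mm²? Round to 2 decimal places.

At z = 1.92 mm: the r=4 cylinder contributes a regular 16-gon of circumradius 4 (area = (16/2)·4.000²·sin(360°/16) = 48.98 mm²); the cube at (7, 10.5) is absent (z outside [2, 6]); Combining (union): only the r=4 cylinder is present, so the union is just that shape — area = 48.98 mm². Overall, the cross-section is a single solid region. Net area = 48.98 mm².

48.98 mm²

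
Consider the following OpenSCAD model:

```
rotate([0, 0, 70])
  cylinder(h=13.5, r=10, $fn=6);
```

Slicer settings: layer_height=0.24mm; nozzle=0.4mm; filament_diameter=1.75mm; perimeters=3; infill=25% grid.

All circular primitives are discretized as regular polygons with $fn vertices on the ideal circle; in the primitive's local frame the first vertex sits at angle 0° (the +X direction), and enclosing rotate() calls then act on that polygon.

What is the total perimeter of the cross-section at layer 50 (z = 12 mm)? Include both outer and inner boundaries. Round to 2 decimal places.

At z = 12 mm: the r=10 cylinder gives a regular 6-gon of circumradius 10 (constant along its height) (perimeter = 2·6·10.000·sin(180°/6) = 60.00 mm); (whole slice rotated 70° about Z — lengths, areas and connectivity unchanged). Overall, the cross-section is a single solid region. Total boundary length (outer) = 60.00 mm.

60.00 mm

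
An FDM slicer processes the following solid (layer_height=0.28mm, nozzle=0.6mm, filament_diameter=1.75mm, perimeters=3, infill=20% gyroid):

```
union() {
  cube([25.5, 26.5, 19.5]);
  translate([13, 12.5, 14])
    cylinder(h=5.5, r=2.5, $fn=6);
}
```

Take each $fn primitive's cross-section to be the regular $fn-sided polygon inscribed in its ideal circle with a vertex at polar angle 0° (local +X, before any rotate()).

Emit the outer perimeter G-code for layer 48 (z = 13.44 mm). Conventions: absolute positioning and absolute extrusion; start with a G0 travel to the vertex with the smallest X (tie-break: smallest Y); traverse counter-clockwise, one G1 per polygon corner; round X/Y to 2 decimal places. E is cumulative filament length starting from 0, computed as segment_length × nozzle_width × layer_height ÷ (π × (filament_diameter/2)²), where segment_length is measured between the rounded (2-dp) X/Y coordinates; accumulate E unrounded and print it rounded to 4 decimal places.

At z = 13.44 mm: the 25.5×26.5 cube contributes its full rectangle; the cylinder at (13, 12.5) does not reach this height (z outside [14, 19.5]); Combining (union): only the 25.5×26.5 cube is present, so the union is just that shape — 1 connected region. The outline is a single polygon with 4 vertices. Extrusion per mm of travel: 0.6 × 0.28 / (π × 0.875²) = 0.069846. Accumulating E over each segment gives final E = 7.2640.

G0 X0.00 Y0.00 Z13.44
G1 X25.50 Y0.00 E1.7811
G1 X25.50 Y26.50 E3.6320
G1 X0.00 Y26.50 E5.4131
G1 X0.00 Y0.00 E7.2640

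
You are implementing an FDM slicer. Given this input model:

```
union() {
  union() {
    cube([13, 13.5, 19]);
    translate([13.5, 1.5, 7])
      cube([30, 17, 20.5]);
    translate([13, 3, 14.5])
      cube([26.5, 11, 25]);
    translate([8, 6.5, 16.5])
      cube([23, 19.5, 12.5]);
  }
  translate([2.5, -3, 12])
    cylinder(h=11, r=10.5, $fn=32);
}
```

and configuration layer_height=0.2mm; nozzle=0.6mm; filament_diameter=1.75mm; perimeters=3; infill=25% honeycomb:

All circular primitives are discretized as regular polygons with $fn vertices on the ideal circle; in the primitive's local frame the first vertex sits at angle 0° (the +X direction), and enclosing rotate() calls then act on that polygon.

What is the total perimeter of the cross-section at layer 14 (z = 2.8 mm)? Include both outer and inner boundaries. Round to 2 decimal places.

53.00 mm

At z = 2.8 mm: the cube is present — its section is the full 13×13.5 rectangle (perimeter 53.00 mm); the cube at (13.5, 1.5) does not reach this height (z outside [7, 27.5]); the cube at (13, 3) is not intersected at this z (z outside [14.5, 39.5]); the cube at (8, 6.5) is not intersected at this z (z outside [16.5, 29]); Combining (union): only the 13×13.5 cube is present, so the union is just that shape — boundary = 53.00 mm; the cylinder at (2.5, -3) does not reach this height (z outside [12, 23]); Taking the union: only the result so far is present, so the union is just that shape — boundary = 53.00 mm. Overall, the cross-section is a single solid region. Total boundary length (outer) = 53.00 mm.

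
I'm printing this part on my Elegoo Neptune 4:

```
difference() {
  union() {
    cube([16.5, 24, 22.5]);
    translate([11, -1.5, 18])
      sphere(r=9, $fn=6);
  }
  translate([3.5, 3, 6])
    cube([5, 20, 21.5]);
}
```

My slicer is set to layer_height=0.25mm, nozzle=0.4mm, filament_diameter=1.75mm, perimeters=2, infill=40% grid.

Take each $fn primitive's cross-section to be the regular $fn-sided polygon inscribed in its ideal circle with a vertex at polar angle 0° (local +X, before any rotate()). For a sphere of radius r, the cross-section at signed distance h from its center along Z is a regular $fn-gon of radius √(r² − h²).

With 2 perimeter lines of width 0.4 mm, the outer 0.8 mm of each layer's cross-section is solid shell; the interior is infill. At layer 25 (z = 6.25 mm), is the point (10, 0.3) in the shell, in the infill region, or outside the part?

At z = 6.25 mm: the 16.5×24 cube contributes its full rectangle; the sphere at (11, -1.5) is not intersected at this z (|z−center|=11.750 > r=9); Combining (union): only the 16.5×24 cube is present, so the union is just that shape — 1 connected region; the cube at (3.5, 3) (footprint 5×20) is included at this height; Taking the first minus the rest: starting from the result so far, the 5×20 cube at (3.5, 3) lies wholly inside it (removes its full 100.00 mm² and its 50.00 mm outline becomes a hole wall) — 1 connected region with 1 hole. Overall, the cross-section is one region with 1 hole. The nearest boundary edge runs (16.50, 0.00)→(0.00, 0.00); distance from the point to it = 0.30 mm. The point is inside the cross-section, 0.30 mm from the nearest boundary — within the 0.8 mm shell band (2 × 0.4).

shell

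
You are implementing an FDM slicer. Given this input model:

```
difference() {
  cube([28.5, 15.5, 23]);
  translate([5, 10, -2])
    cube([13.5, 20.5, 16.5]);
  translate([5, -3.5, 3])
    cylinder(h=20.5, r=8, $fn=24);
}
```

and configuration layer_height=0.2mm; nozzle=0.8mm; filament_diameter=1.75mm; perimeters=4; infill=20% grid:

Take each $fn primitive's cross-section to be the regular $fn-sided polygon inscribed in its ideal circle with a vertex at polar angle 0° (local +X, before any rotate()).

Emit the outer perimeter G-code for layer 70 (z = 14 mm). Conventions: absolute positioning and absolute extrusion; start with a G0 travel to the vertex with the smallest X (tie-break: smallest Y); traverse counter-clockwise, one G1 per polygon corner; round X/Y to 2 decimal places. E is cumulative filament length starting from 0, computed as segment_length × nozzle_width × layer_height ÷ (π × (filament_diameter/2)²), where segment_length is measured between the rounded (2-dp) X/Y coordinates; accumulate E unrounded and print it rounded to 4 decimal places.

G0 X0.00 Y2.66 Z14.00
G1 X1.00 Y3.43 E0.0840
G1 X2.93 Y4.23 E0.2229
G1 X5.00 Y4.50 E0.3618
G1 X7.07 Y4.23 E0.5007
G1 X9.00 Y3.43 E0.6396
G1 X10.66 Y2.16 E0.7787
G1 X11.93 Y0.50 E0.9177
G1 X12.14 Y0.00 E0.9538
G1 X28.50 Y0.00 E2.0420
G1 X28.50 Y15.50 E3.0731
G1 X18.50 Y15.50 E3.7383
G1 X18.50 Y10.00 E4.1042
G1 X5.00 Y10.00 E5.0022
G1 X5.00 Y15.50 E5.3681
G1 X0.00 Y15.50 E5.7007
G1 X0.00 Y2.66 E6.5548

At z = 14 mm: the 28.5×15.5 cube contributes its full rectangle; the 13.5×20.5 cube at (5, 10) contributes its full rectangle; the r=8 cylinder at (5, -3.5) gives a regular 24-gon of circumradius 8 (constant along its height); Taking the first minus the rest: starting from the 28.5×15.5 cube, the 13.5×20.5 cube at (5, 10) partially overlaps it — only the 74.25 mm² overlap (of its 276.75 mm²) is removed, clipping the outline; the r=8 cylinder at (5, -3.5) partially overlaps it — only the 42.25 mm² overlap (of its 198.77 mm²) is removed, clipping the outline — 1 connected region. The outline is a single polygon with 16 vertices. Extrusion per mm of travel: 0.8 × 0.2 / (π × 0.875²) = 0.066520. Accumulating E over each segment gives final E = 6.5548.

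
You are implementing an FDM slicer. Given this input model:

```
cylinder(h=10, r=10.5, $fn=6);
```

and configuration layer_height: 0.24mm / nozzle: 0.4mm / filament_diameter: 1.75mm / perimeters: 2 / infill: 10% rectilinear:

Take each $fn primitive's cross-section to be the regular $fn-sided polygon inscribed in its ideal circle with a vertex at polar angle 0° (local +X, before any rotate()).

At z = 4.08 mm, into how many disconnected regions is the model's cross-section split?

1

At z = 4.08 mm: the r=10.5 cylinder contributes a regular 6-gon of circumradius 10.5. The result has 1 disconnected region.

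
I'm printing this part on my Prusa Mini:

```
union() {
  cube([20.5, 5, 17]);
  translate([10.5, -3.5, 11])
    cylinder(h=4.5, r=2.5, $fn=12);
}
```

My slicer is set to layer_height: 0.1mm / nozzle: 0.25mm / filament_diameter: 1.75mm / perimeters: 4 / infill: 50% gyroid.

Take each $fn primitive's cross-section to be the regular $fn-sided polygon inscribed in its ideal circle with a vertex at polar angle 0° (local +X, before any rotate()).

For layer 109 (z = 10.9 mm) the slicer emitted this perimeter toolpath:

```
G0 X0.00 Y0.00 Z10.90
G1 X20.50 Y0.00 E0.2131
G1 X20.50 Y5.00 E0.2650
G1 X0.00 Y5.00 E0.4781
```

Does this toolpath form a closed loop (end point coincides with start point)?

Start point (G0): (0.00, 0.00). End point (last G1): the path does not return to the start — open.

no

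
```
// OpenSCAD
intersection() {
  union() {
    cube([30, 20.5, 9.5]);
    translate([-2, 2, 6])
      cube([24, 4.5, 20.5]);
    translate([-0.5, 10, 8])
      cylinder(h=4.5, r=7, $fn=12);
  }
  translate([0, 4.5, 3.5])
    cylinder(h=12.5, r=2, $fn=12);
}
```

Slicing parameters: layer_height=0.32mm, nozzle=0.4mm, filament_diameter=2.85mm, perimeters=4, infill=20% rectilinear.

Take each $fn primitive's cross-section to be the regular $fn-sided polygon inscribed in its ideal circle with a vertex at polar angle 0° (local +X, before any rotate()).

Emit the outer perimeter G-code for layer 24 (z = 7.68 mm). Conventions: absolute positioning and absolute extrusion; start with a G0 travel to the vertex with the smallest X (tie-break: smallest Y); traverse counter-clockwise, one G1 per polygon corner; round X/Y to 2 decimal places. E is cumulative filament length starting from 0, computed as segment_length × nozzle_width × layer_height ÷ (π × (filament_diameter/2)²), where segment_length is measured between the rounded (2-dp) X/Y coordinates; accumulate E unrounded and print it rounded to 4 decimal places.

At z = 7.68 mm: the 30×20.5 cube contributes its full rectangle; the cube at (-2, 2) is present — its section is the full 24×4.5 rectangle; the cylinder at (-0.5, 10) is absent (z outside [8, 12.5]); Combining (union): the regions partially overlap (shared area 99.00 mm²), so overlapping operands fuse into one piece — 1 connected region; the r=2 cylinder at (0, 4.5) contributes a regular 12-gon of circumradius 2; After intersecting: the r=2 cylinder at (0, 4.5) lies inside that combined region, so the common part is the r=2 cylinder at (0, 4.5) itself — 1 connected region. The outline is a single polygon with 12 vertices. Extrusion per mm of travel: 0.4 × 0.32 / (π × 1.425²) = 0.020065. Accumulating E over each segment gives final E = 0.2491.

G0 X-2.00 Y4.50 Z7.68
G1 X-1.73 Y3.50 E0.0208
G1 X-1.00 Y2.77 E0.0415
G1 X0.00 Y2.50 E0.0623
G1 X1.00 Y2.77 E0.0831
G1 X1.73 Y3.50 E0.1038
G1 X2.00 Y4.50 E0.1246
G1 X1.73 Y5.50 E0.1453
G1 X1.00 Y6.23 E0.1661
G1 X0.00 Y6.50 E0.1868
G1 X-1.00 Y6.23 E0.2076
G1 X-1.73 Y5.50 E0.2283
G1 X-2.00 Y4.50 E0.2491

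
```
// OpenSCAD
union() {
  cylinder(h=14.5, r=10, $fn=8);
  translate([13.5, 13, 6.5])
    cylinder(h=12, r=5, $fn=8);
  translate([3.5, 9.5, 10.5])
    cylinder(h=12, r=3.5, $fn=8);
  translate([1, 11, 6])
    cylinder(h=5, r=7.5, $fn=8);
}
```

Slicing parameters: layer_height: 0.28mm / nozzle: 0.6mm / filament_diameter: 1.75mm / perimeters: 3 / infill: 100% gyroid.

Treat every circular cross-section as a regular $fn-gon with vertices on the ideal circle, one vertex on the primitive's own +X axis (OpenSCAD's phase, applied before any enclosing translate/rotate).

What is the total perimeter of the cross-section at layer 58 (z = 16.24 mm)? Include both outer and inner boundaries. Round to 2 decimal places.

52.04 mm

At z = 16.24 mm: the cylinder is absent (z outside [0, 14.5]); the r=5 cylinder at (13.5, 13) contributes a regular 8-gon of circumradius 5 (perimeter = 2·8·5.000·sin(180°/8) = 30.61 mm); the r=3.5 cylinder at (3.5, 9.5) gives a regular 8-gon of circumradius 3.5 (constant along its height) (perimeter = 2·8·3.500·sin(180°/8) = 21.43 mm); the cylinder at (1, 11) does not reach this height (z outside [6, 11]); Taking the union: the 2 present regions are separate (no shared area or edge), so areas and boundary lengths simply add and each stays a separate island — boundary = 52.04 mm. Overall, the cross-section has 2 separate islands. Total boundary length (outer) = 52.04 mm.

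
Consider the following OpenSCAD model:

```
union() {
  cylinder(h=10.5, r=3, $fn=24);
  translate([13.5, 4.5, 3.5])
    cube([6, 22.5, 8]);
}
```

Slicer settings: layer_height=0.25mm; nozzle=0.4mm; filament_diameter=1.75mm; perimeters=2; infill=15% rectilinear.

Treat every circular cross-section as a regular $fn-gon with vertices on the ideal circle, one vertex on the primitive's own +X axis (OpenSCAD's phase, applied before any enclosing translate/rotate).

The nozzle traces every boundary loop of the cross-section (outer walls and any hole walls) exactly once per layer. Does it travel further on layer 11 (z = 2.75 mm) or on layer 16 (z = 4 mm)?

Layer 11 (z = 2.75): the r=3 cylinder contributes a regular 24-gon of circumradius 3 (perimeter = 2·24·3.000·sin(180°/24) = 18.80 mm); the cube at (13.5, 4.5) is not intersected at this z (z outside [3.5, 11.5]); Combining (union): only the r=3 cylinder is present, so the union is just that shape — boundary = 18.80 mm. So its perimeter = 18.80 mm. Layer 16 (z = 4): the r=3 cylinder gives a regular 24-gon of circumradius 3 (constant along its height) (perimeter = 2·24·3.000·sin(180°/24) = 18.80 mm); the cube at (13.5, 4.5) is present — its section is the full 6×22.5 rectangle (perimeter 57.00 mm); Combining (union): the 2 present regions are separate (no shared area or edge), so areas and boundary lengths simply add and each stays a separate island — boundary = 75.80 mm. So its perimeter = 75.80 mm. Layer 16 is larger (75.80 vs 18.80 mm).

layer 16 (z = 4 mm)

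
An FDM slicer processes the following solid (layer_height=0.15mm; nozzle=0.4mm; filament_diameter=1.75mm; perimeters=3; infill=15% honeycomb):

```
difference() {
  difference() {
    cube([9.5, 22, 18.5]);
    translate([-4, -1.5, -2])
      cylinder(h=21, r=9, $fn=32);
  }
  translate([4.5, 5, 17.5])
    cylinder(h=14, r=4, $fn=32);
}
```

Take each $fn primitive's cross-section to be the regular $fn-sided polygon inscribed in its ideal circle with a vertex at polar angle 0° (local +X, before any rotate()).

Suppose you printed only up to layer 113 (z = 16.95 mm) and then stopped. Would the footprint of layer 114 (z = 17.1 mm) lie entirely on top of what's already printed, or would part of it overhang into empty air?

entirely on top

Compare the two slices. At z = 16.95: the cube (footprint 9.5×22) is included at this height (area 209.00 mm²); the r=9 cylinder at (-4, -1.5) contributes a regular 32-gon of circumradius 9 (area = (32/2)·9.000²·sin(360°/32) = 252.84 mm²); Subtracting the remaining from the first: starting from the 9.5×22 cube (209.00 mm²), the r=9 cylinder at (-4, -1.5) partially overlaps it — only the 21.16 mm² overlap (of its 252.84 mm²) is removed, clipping the outline — area = 187.84 mm²; the cylinder at (4.5, 5) is absent (z outside [17.5, 31.5]); Subtracting the remaining from the first: none of the subtracted shapes is present at this height, so the result so far is unchanged — area = 187.84 mm². At z = 17.1: the cube is present — its section is the full 9.5×22 rectangle (area 209.00 mm²); the r=9 cylinder at (-4, -1.5) gives a regular 32-gon of circumradius 9 (constant along its height) (area = (32/2)·9.000²·sin(360°/32) = 252.84 mm²); After the difference (first − rest): starting from the 9.5×22 cube (209.00 mm²), the r=9 cylinder at (-4, -1.5) partially overlaps it — only the 21.16 mm² overlap (of its 252.84 mm²) is removed, clipping the outline — area = 187.84 mm²; the cylinder at (4.5, 5) is not intersected at this z (z outside [17.5, 31.5]); Taking the first minus the rest: none of the subtracted shapes is present at this height, so that combined region is unchanged — area = 187.84 mm². Checking containment: the cross-section at z = 17.1 is a subset of the cross-section at z = 16.95.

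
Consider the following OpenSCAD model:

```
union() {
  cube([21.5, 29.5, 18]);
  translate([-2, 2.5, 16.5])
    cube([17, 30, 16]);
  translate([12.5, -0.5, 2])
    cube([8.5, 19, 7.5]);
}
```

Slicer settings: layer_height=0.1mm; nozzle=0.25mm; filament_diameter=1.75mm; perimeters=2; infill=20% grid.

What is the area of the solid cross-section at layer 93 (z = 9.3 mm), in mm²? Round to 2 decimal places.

638.50 mm²

At z = 9.3 mm: the 21.5×29.5 cube contributes its full rectangle (area 634.25 mm²); the cube at (-2, 2.5) is not intersected at this z (z outside [16.5, 32.5]); the cube at (12.5, -0.5) is present — its section is the full 8.5×19 rectangle (area 161.50 mm²); Merging all regions: the regions partially overlap — summed areas 795.75 mm² minus the doubly-counted overlap 157.25 mm² gives 638.50 mm² — area = 638.50 mm². Overall, the cross-section is a single solid region. Net area = 638.50 mm².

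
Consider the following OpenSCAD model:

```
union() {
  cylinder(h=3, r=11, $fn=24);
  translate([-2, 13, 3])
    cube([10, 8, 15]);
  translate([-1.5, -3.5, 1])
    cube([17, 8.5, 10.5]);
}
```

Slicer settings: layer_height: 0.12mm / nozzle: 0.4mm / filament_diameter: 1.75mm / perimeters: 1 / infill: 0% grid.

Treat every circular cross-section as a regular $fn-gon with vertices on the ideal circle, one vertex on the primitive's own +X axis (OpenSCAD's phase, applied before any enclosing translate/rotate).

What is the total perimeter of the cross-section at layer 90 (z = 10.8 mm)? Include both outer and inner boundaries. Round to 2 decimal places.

At z = 10.8 mm: the cylinder is not intersected at this z (z outside [0, 3]); the cube at (-2, 13) (footprint 10×8) is included at this height (perimeter 36.00 mm); the cube at (-1.5, -3.5) is present — its section is the full 17×8.5 rectangle (perimeter 51.00 mm); Taking the union: the 2 present regions are separate (no shared area or edge), so areas and boundary lengths simply add and each stays a separate island — boundary = 87.00 mm. Overall, the cross-section has 2 separate islands. Total boundary length (outer) = 87.00 mm.

87.00 mm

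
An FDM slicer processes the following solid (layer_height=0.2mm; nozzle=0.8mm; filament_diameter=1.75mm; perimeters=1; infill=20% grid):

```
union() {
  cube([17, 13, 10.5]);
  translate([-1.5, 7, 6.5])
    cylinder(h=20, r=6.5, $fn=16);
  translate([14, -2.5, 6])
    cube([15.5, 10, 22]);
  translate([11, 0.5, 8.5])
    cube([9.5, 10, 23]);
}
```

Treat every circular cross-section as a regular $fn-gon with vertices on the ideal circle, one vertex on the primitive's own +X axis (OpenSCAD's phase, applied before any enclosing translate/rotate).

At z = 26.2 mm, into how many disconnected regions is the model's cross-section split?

2

At z = 26.2 mm: the cube does not reach this height (z outside [0, 10.5]); the r=6.5 cylinder at (-1.5, 7) gives a regular 16-gon of circumradius 6.5 (constant along its height); the cube at (14, -2.5) (footprint 15.5×10) is included at this height; the cube at (11, 0.5) (footprint 9.5×10) is included at this height; Taking the union: the regions partially overlap (shared area 45.50 mm²), so overlapping operands fuse into one piece — 2 connected regions. The result has 2 disconnected regions.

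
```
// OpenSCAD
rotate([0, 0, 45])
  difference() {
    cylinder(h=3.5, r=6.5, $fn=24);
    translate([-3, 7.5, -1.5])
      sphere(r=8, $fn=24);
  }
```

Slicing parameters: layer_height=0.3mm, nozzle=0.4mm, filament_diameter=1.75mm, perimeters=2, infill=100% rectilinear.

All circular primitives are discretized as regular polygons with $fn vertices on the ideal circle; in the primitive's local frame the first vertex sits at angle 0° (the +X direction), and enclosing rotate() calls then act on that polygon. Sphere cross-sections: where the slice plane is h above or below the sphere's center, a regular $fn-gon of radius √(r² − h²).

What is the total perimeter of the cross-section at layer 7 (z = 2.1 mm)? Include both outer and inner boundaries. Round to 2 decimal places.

40.14 mm

At z = 2.1 mm: the r=6.5 cylinder gives a regular 24-gon of circumradius 6.5 (constant along its height) (perimeter = 2·24·6.500·sin(180°/24) = 40.72 mm); the r=8 sphere at (-3, 7.5) slices to a regular 24-gon of circumradius 7.144 (√(r²−h²) with h=3.6 from center) (perimeter = 2·24·7.144·sin(180°/24) = 44.76 mm); Taking the first minus the rest: starting from the r=6.5 cylinder, the r=8 sphere at (-3, 7.5) partially overlaps it — only the 41.75 mm² overlap (of its 158.52 mm²) is removed, clipping the outline — boundary = 40.14 mm; (rotated 45° about Z; rotation is an isometry so areas/perimeters/island counts are preserved). Overall, the cross-section is a single solid region. Total boundary length (outer) = 40.14 mm.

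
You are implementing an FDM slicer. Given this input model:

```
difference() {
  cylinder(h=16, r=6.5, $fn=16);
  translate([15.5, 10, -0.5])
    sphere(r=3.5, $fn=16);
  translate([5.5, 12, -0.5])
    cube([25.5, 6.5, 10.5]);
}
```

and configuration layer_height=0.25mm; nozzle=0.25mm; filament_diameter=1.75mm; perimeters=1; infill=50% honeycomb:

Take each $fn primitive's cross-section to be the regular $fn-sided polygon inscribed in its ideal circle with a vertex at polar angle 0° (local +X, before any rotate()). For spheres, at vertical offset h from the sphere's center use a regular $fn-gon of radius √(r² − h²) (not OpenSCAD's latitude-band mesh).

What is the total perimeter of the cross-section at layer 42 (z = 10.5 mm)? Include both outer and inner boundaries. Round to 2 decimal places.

40.58 mm

At z = 10.5 mm: the r=6.5 cylinder contributes a regular 16-gon of circumradius 6.5 (perimeter = 2·16·6.500·sin(180°/16) = 40.58 mm); the sphere at (15.5, 10) is absent (|z−center|=11.000 > r=3.5); the cube at (5.5, 12) is not intersected at this z (z outside [-0.5, 10]); Subtracting the remaining from the first: none of the subtracted shapes is present at this height, so the r=6.5 cylinder is unchanged — boundary = 40.58 mm. Overall, the cross-section is a single solid region. Total boundary length (outer) = 40.58 mm.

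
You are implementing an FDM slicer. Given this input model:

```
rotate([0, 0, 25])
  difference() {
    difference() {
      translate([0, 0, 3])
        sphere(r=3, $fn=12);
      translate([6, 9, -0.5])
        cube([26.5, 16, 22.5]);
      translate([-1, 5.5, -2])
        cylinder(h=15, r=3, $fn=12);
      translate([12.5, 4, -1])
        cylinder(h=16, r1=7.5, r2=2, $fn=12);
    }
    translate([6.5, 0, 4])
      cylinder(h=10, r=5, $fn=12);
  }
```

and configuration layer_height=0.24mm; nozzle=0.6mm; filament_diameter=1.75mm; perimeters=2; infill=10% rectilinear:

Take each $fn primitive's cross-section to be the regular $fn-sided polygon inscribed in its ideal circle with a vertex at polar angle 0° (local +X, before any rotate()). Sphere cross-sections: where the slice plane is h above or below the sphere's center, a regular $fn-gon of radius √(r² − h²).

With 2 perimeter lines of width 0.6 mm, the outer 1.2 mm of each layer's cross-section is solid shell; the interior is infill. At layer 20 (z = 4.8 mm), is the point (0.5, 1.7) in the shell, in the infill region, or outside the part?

At z = 4.8 mm: the r=3 sphere contributes a regular 12-gon of circumradius √(3²−1.8²) = 2.400; the cube at (6, 9) (footprint 26.5×16) is included at this height; the cylinder at (-1, 5.5): section is a regular 12-gon, circumradius r=3; the cone at (12.5, 4): at t=0.362 of its height the radius interpolates to r₁+(r₂−r₁)t = 5.506, giving a regular 12-gon of that circumradius; Taking the first minus the rest: starting from the r=3 sphere, the 26.5×16 cube at (6, 9) misses the remaining region (no effect); the r=3 cylinder at (-1, 5.5) misses the remaining region (no effect); the cone at (12.5, 4) misses the remaining region (no effect) — 1 connected region; the cylinder at (6.5, 0): section is a regular 12-gon, circumradius r=5; Subtracting the remaining from the first: starting from that combined region, the r=5 cylinder at (6.5, 0) partially overlaps it — only the 1.44 mm² overlap (of its 75.00 mm²) is removed, clipping the outline — 1 connected region; (rotated 25° about Z; rotation is an isometry so areas/perimeters/island counts are preserved). Overall, the cross-section is a single solid region. Undo the 25° rotation: the query point maps to (1.172, 1.329) in the un-rotated model frame. The nearest boundary edge runs (1.20, 2.08)→(1.88, 1.40); distance from the point to it = 0.55 mm. The point is inside the cross-section, 0.55 mm from the nearest boundary — within the 1.2 mm shell band (2 × 0.6).

shell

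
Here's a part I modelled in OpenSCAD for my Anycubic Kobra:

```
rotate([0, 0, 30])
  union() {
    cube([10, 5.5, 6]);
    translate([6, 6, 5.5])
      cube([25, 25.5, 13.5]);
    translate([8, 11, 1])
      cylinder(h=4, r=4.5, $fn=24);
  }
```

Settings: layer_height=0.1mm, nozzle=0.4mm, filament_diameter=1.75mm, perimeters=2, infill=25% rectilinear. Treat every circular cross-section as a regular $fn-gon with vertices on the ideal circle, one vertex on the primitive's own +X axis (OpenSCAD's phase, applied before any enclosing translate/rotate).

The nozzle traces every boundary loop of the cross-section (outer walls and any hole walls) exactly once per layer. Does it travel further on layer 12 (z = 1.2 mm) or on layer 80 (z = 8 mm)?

Layer 12 (z = 1.2): the cube (footprint 10×5.5) is included at this height (perimeter 31.00 mm); the cube at (6, 6) is not intersected at this z (z outside [5.5, 19]); the r=4.5 cylinder at (8, 11) contributes a regular 24-gon of circumradius 4.5 (perimeter = 2·24·4.500·sin(180°/24) = 28.19 mm); Merging all regions: the 2 present regions are separate (no shared area or edge), so areas and boundary lengths simply add and each stays a separate island — boundary = 59.19 mm; (whole slice rotated 30° about Z — lengths, areas and connectivity unchanged). So its perimeter = 59.19 mm. Layer 80 (z = 8): the cube is absent (z outside [0, 6]); the cube at (6, 6) (footprint 25×25.5) is included at this height (perimeter 101.00 mm); the cylinder at (8, 11) is absent (z outside [1, 5]); Taking the union: only the 25×25.5 cube at (6, 6) is present, so the union is just that shape — boundary = 101.00 mm; (rotated 30° about Z; rotation is an isometry so areas/perimeters/island counts are preserved). So its perimeter = 101.00 mm. Layer 80 is larger (101.00 vs 59.19 mm).

layer 80 (z = 8 mm)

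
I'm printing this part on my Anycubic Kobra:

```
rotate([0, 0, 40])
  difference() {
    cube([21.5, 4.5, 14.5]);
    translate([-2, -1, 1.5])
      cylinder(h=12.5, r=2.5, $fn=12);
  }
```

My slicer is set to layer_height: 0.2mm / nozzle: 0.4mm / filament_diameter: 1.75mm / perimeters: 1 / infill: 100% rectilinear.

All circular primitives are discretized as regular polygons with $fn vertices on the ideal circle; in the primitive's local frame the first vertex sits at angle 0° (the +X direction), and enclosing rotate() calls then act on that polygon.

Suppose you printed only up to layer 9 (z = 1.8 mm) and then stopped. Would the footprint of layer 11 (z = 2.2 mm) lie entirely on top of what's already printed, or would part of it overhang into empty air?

Compare the two slices. At z = 1.8: the 21.5×4.5 cube contributes its full rectangle (area 96.75 mm²); the r=2.5 cylinder at (-2, -1) gives a regular 12-gon of circumradius 2.5 (constant along its height) (area = (12/2)·2.500²·sin(360°/12) = 18.75 mm²); Taking the first minus the rest: starting from the 21.5×4.5 cube (96.75 mm²), the r=2.5 cylinder at (-2, -1) partially overlaps it — only the 0.06 mm² overlap (of its 18.75 mm²) is removed, clipping the outline — area = 96.69 mm²; (whole slice rotated 40° about Z — lengths, areas and connectivity unchanged). At z = 2.2: the cube (footprint 21.5×4.5) is included at this height (area 96.75 mm²); the r=2.5 cylinder at (-2, -1) contributes a regular 12-gon of circumradius 2.5 (area = (12/2)·2.500²·sin(360°/12) = 18.75 mm²); After the difference (first − rest): starting from the 21.5×4.5 cube (96.75 mm²), the r=2.5 cylinder at (-2, -1) partially overlaps it — only the 0.06 mm² overlap (of its 18.75 mm²) is removed, clipping the outline — area = 96.69 mm²; (rotated 40° about Z; rotation is an isometry so areas/perimeters/island counts are preserved). Checking containment: the cross-section at z = 2.2 is a subset of the cross-section at z = 1.8.

entirely on top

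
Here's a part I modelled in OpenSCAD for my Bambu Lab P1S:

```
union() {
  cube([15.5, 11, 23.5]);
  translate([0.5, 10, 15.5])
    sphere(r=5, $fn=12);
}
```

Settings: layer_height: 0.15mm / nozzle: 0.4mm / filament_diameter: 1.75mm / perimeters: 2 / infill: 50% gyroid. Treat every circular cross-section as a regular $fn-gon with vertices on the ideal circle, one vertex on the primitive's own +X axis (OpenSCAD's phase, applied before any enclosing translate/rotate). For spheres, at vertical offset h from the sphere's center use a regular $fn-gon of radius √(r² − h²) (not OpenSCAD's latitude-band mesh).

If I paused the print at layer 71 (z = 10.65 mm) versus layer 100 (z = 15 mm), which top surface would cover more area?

Layer 71 (z = 10.65): the 15.5×11 cube contributes its full rectangle (area 170.50 mm²); the sphere at (0.5, 10): section is a regular 12-gon, circumradius = √(r²−h²) = √(5²−4.85²) = 1.216 (area = (12/2)·1.216²·sin(360°/12) = 4.43 mm²); Taking the union: the regions partially overlap — summed areas 174.93 mm² minus the doubly-counted overlap 3.21 mm² gives 171.72 mm² — area = 171.72 mm². So its area = 171.72 mm². Layer 100 (z = 15): the cube (footprint 15.5×11) is included at this height (area 170.50 mm²); the r=5 sphere at (0.5, 10) slices to a regular 12-gon of circumradius 4.975 (√(r²−h²) with h=0.5 from center) (area = (12/2)·4.975²·sin(360°/12) = 74.25 mm²); Merging all regions: the regions partially overlap — summed areas 244.75 mm² minus the doubly-counted overlap 26.36 mm² gives 218.39 mm² — area = 218.39 mm². So its area = 218.39 mm². Layer 100 is larger (218.39 vs 171.72 mm²).

layer 100 (z = 15 mm)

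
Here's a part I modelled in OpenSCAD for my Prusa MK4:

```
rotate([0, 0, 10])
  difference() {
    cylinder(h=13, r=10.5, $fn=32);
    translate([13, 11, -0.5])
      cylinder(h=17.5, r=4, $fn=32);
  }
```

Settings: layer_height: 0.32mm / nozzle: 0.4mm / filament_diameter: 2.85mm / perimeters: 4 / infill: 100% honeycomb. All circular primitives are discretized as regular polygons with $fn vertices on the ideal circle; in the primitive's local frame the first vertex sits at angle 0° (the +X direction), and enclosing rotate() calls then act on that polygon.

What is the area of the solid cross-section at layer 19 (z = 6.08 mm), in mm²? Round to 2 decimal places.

At z = 6.08 mm: the r=10.5 cylinder contributes a regular 32-gon of circumradius 10.5 (area = (32/2)·10.500²·sin(360°/32) = 344.14 mm²); the cylinder at (13, 11): section is a regular 32-gon, circumradius r=4 (area = (32/2)·4.000²·sin(360°/32) = 49.94 mm²); After the difference (first − rest): starting from the r=10.5 cylinder (344.14 mm²), the r=4 cylinder at (13, 11) misses the remaining region (no effect) — area = 344.14 mm²; (whole slice rotated 10° about Z — lengths, areas and connectivity unchanged). Overall, the cross-section is a single solid region. Net area = 344.14 mm².

344.14 mm²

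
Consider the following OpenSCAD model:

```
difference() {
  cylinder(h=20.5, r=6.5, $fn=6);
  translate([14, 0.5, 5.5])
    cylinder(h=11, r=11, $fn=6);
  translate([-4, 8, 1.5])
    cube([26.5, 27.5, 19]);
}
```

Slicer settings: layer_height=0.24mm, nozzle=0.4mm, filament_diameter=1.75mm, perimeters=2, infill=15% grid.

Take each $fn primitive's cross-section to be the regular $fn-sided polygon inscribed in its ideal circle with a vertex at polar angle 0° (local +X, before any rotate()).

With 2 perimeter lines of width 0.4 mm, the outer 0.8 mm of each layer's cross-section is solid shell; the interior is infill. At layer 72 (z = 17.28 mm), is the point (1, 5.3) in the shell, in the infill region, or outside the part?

At z = 17.28 mm: the r=6.5 cylinder gives a regular 6-gon of circumradius 6.5 (constant along its height); the cylinder at (14, 0.5) is not intersected at this z (z outside [5.5, 16.5]); the cube at (-4, 8) is present — its section is the full 26.5×27.5 rectangle; Subtracting the remaining from the first: starting from the r=6.5 cylinder, the 26.5×27.5 cube at (-4, 8) misses the remaining region (no effect) — 1 connected region. Overall, the cross-section is a single solid region. The nearest boundary edge runs (-3.25, 5.63)→(3.25, 5.63); distance from the point to it = 0.33 mm. The point is inside the cross-section, 0.33 mm from the nearest boundary — within the 0.8 mm shell band (2 × 0.4).

shell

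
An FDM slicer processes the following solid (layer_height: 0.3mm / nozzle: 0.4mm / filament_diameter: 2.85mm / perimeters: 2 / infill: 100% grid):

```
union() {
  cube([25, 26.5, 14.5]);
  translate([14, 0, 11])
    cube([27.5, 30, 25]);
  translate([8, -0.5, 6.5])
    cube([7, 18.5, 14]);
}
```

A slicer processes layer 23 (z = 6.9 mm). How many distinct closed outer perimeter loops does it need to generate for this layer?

At z = 6.9 mm: the cube (footprint 25×26.5) is included at this height; the cube at (14, 0) is absent (z outside [11, 36]); the cube at (8, -0.5) is present — its section is the full 7×18.5 rectangle; Combining (union): the regions partially overlap (shared area 126.00 mm²), so overlapping operands fuse into one piece — 1 connected region. The result has 1 disconnected region.

1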